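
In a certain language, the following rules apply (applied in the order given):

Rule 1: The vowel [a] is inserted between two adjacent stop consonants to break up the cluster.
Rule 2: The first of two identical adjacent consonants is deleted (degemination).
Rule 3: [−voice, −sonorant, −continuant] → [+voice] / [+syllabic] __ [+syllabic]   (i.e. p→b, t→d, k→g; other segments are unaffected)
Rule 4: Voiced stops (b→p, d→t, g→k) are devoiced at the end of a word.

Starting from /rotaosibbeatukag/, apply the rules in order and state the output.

Rule 1 (stop-cluster a-epenthesis): /b/ and /b/ form a stop–stop cluster, so [a] is inserted between them. /rotaosibbeatukag/ → rotaosibabeatukag.
Rule 2 (degemination): no segment meets the environment; /rotaosibabeatukag/ is unchanged.
Rule 3 (intervocalic voicing): /t/ is a voiceless stop between vowels /o/ and /a/, so it voices to [d]. /t/ is a voiceless stop between vowels /a/ and /u/, so it voices to [d]. /k/ is a voiceless stop between vowels /u/ and /a/, so it voices to [g]. /rotaosibabeatukag/ → rodaosibabeadugag.
Rule 4 (final devoicing): /g/ is a voiced stop in word-final position, so it devoices to [k]. /rodaosibabeadugag/ → rodaosibabeadugak.

rodaosibabeadugak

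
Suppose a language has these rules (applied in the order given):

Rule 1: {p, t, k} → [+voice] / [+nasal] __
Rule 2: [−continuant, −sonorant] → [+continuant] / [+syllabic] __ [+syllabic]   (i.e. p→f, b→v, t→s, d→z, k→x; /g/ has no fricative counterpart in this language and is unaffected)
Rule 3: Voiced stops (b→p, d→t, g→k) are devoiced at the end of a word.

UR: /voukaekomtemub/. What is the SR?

Rule 1 (post-nasal voicing): /t/ is a voiceless stop immediately after the nasal /m/, so it voices to [d]. /voukaekomtemub/ → voukaekomdemub.
Rule 2 (intervocalic spirantization): /k/ is a stop between vowels /u/ and /a/, so it spirantizes to the fricative [x]. /k/ is a stop between vowels /e/ and /o/, so it spirantizes to the fricative [x]. /voukaekomdemub/ → vouxaexomdemub.
Rule 3 (final devoicing): /b/ is a voiced stop in word-final position, so it devoices to [p]. /vouxaexomdemub/ → vouxaexomdemup.

vouxaexomdemup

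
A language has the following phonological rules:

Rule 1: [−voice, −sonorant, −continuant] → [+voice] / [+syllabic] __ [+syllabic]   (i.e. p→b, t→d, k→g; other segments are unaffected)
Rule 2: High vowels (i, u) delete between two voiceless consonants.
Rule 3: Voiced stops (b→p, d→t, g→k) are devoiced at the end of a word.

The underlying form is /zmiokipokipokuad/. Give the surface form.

Rule 1 (intervocalic voicing): /k/ is a voiceless stop between vowels /o/ and /i/, so it voices to [g]. /p/ is a voiceless stop between vowels /i/ and /o/, so it voices to [b]. /k/ is a voiceless stop between vowels /o/ and /i/, so it voices to [g]. /p/ is a voiceless stop between vowels /i/ and /o/, so it voices to [b]. /k/ is a voiceless stop between vowels /o/ and /u/, so it voices to [g]. /zmiokipokipokuad/ → zmiogibogiboguad.
Rule 2 (high vowel syncope): no segment meets the environment; /zmiogibogiboguad/ is unchanged.
Rule 3 (final devoicing): /d/ is a voiced stop in word-final position, so it devoices to [t]. /zmiogibogiboguad/ → zmiogibogiboguat.

zmiogibogiboguat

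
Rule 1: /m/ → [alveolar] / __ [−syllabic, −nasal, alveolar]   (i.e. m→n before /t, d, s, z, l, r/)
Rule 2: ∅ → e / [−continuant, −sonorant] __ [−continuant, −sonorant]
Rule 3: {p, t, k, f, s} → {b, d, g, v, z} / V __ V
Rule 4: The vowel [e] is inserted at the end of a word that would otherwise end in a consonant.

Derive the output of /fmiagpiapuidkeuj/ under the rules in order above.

fmiagebiabuidegeuje

Rule 1 (nasal place assimilation): no segment meets the environment; /fmiagpiapuidkeuj/ is unchanged.
Rule 2 (stop-cluster e-epenthesis): /g/ and /p/ form a stop–stop cluster, so [e] is inserted between them. /d/ and /k/ form a stop–stop cluster, so [e] is inserted between them. /fmiagpiapuidkeuj/ → fmiagepiapuidekeuj.
Rule 3 (intervocalic voicing): /p/ is a voiceless obstruent between vowels /e/ and /i/, so it voices to [b]. /p/ is a voiceless obstruent between vowels /a/ and /u/, so it voices to [b]. /k/ is a voiceless obstruent between vowels /e/ and /e/, so it voices to [g]. /fmiagepiapuidekeuj/ → fmiagebiabuidegeuj.
Rule 4 (final e-epenthesis): the form ends in the consonant /j/, so [e] is inserted word-finally. /fmiagebiabuidegeuj/ → fmiagebiabuidegeuje.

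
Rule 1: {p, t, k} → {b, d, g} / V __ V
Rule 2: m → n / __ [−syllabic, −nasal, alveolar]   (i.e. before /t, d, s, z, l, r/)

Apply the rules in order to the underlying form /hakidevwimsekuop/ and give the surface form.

hagidevwinseguop

Rule 1 (intervocalic voicing): /k/ is a voiceless stop between vowels /a/ and /i/, so it voices to [g]. /k/ is a voiceless stop between vowels /e/ and /u/, so it voices to [g]. /hakidevwimsekuop/ → hagidevwimseguop.
Rule 2 (nasal place assimilation): /m/ precedes the alveolar consonant /s/, so it assimilates in place to [n]. /hagidevwimseguop/ → hagidevwinseguop.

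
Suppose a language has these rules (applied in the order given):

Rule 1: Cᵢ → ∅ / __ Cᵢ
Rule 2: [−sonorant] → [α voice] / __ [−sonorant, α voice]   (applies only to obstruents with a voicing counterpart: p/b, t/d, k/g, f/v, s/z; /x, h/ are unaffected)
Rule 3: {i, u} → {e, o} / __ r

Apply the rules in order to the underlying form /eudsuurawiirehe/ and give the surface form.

eutsuorawierehe

Rule 1 (degemination): no segment meets the environment; /eudsuurawiirehe/ is unchanged.
Rule 2 (regressive voicing assimilation): /d/ precedes the voiceless obstruent /s/, so it devoices to [t] by assimilation. /eudsuurawiirehe/ → eutsuurawiirehe.
Rule 3 (pre-rhotic lowering): /u/ is a high vowel immediately before /r/, so it lowers to [o]. /i/ is a high vowel immediately before /r/, so it lowers to [e]. /eutsuurawiirehe/ → eutsuorawierehe.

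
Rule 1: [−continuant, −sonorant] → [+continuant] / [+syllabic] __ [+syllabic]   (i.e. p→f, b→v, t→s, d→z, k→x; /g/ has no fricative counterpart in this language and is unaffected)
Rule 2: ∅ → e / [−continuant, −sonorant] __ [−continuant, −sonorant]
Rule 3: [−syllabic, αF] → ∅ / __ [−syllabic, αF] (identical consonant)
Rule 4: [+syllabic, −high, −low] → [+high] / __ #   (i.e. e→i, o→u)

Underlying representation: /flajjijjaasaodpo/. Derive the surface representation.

Rule 1 (intervocalic spirantization): no segment meets the environment; /flajjijjaasaodpo/ is unchanged.
Rule 2 (stop-cluster e-epenthesis): /d/ and /p/ form a stop–stop cluster, so [e] is inserted between them. /flajjijjaasaodpo/ → flajjijjaasaodepo.
Rule 3 (degemination): /jj/ is a geminate; the first /j/ deletes. /jj/ is a geminate; the first /j/ deletes. /flajjijjaasaodepo/ → flajijaasaodepo.
Rule 4 (final vowel raising): /o/ is a mid vowel in word-final position, so it raises to [u]. /flajijaasaodepo/ → flajijaasaodepu.

flajijaasaodepu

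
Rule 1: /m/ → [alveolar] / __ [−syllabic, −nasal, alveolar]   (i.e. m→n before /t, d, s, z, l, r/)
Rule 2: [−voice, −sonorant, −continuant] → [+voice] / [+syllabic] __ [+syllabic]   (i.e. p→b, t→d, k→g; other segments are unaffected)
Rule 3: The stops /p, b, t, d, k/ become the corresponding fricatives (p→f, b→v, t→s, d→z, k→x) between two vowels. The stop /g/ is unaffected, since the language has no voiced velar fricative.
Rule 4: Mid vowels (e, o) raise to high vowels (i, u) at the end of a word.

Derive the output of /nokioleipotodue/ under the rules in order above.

nogioleivozozui

Rule 1 (nasal place assimilation): no segment meets the environment; /nokioleipotodue/ is unchanged.
Rule 2 (intervocalic voicing): /k/ is a voiceless stop between vowels /o/ and /i/, so it voices to [g]. /p/ is a voiceless stop between vowels /i/ and /o/, so it voices to [b]. /t/ is a voiceless stop between vowels /o/ and /o/, so it voices to [d]. /nokioleipotodue/ → nogioleibododue.
Rule 3 (intervocalic spirantization): /b/ is a stop between vowels /i/ and /o/, so it spirantizes to the fricative [v]. /d/ is a stop between vowels /o/ and /o/, so it spirantizes to the fricative [z]. /d/ is a stop between vowels /o/ and /u/, so it spirantizes to the fricative [z]. /nogioleibododue/ → nogioleivozozue.
Rule 4 (final vowel raising): /e/ is a mid vowel in word-final position, so it raises to [i]. /nogioleivozozue/ → nogioleivozozui.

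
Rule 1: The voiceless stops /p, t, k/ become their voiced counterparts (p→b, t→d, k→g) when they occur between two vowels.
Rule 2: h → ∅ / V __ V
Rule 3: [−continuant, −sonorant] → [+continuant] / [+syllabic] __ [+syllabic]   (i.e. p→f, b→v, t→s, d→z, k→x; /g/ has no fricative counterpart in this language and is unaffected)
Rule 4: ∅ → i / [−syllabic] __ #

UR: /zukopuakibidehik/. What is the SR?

zugovuagivizeiki

Rule 1 (intervocalic voicing): /k/ is a voiceless stop between vowels /u/ and /o/, so it voices to [g]. /p/ is a voiceless stop between vowels /o/ and /u/, so it voices to [b]. /k/ is a voiceless stop between vowels /a/ and /i/, so it voices to [g]. /zukopuakibidehik/ → zugobuagibidehik.
Rule 2 (intervocalic h-deletion): /h/ occurs between vowels /e/ and /i/, so it deletes. /zugobuagibidehik/ → zugobuagibideik.
Rule 3 (intervocalic spirantization): /b/ is a stop between vowels /o/ and /u/, so it spirantizes to the fricative [v]. /b/ is a stop between vowels /i/ and /i/, so it spirantizes to the fricative [v]. /d/ is a stop between vowels /i/ and /e/, so it spirantizes to the fricative [z]. /zugobuagibideik/ → zugovuagivizeik.
Rule 4 (final i-epenthesis): the form ends in the consonant /k/, so [i] is inserted word-finally. /zugovuagivizeik/ → zugovuagivizeiki.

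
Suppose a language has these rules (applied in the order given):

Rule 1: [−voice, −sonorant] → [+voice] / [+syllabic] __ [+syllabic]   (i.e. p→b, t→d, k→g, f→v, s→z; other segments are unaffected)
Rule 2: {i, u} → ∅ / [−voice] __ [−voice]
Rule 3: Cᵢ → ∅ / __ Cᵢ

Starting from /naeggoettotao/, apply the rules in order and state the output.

Rule 1 (intervocalic voicing): /t/ is a voiceless obstruent between vowels /o/ and /a/, so it voices to [d]. /naeggoettotao/ → naeggoettodao.
Rule 2 (high vowel syncope): no segment meets the environment; /naeggoettodao/ is unchanged.
Rule 3 (degemination): /gg/ is a geminate; the first /g/ deletes. /tt/ is a geminate; the first /t/ deletes. /naeggoettodao/ → naegoetodao.

naegoetodao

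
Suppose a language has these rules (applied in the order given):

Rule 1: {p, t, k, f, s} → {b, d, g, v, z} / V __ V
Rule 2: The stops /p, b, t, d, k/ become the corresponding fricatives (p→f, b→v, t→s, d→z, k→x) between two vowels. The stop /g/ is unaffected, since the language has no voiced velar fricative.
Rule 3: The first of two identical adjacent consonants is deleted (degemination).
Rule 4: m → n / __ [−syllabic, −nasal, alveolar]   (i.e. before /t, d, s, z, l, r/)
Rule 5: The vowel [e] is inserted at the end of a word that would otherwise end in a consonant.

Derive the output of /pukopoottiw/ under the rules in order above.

Rule 1 (intervocalic voicing): /k/ is a voiceless obstruent between vowels /u/ and /o/, so it voices to [g]. /p/ is a voiceless obstruent between vowels /o/ and /o/, so it voices to [b]. /pukopoottiw/ → pugoboottiw.
Rule 2 (intervocalic spirantization): /b/ is a stop between vowels /o/ and /o/, so it spirantizes to the fricative [v]. /pugoboottiw/ → pugovoottiw.
Rule 3 (degemination): /tt/ is a geminate; the first /t/ deletes. /pugovoottiw/ → pugovootiw.
Rule 4 (nasal place assimilation): no segment meets the environment; /pugovootiw/ is unchanged.
Rule 5 (final e-epenthesis): the form ends in the consonant /w/, so [e] is inserted word-finally. /pugovootiw/ → pugovootiwe.

pugovootiwe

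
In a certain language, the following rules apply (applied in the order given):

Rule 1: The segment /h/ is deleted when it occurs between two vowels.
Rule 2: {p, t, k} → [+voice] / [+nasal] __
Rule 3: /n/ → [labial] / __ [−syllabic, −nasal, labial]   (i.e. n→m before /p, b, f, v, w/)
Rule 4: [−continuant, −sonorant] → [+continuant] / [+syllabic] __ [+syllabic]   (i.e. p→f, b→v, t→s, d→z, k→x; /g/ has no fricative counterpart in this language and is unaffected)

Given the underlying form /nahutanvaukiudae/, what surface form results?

nausamvauxiuzae

Rule 1 (intervocalic h-deletion): /h/ occurs between vowels /a/ and /u/, so it deletes. /nahutanvaukiudae/ → nautanvaukiudae.
Rule 2 (post-nasal voicing): no segment meets the environment; /nautanvaukiudae/ is unchanged.
Rule 3 (nasal place assimilation): /n/ precedes the labial consonant /v/, so it assimilates in place to [m]. /nautanvaukiudae/ → nautamvaukiudae.
Rule 4 (intervocalic spirantization): /t/ is a stop between vowels /u/ and /a/, so it spirantizes to the fricative [s]. /k/ is a stop between vowels /u/ and /i/, so it spirantizes to the fricative [x]. /d/ is a stop between vowels /u/ and /a/, so it spirantizes to the fricative [z]. /nautamvaukiudae/ → nausamvauxiuzae.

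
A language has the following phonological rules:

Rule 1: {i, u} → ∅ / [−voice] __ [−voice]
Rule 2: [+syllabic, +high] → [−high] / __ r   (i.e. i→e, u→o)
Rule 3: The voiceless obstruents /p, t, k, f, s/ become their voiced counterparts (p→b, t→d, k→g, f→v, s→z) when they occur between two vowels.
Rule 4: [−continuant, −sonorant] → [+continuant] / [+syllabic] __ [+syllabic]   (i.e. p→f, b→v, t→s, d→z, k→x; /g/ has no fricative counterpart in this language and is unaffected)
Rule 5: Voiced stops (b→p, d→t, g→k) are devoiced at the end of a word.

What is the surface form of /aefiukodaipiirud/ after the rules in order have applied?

Rule 1 (high vowel syncope): no segment meets the environment; /aefiukodaipiirud/ is unchanged.
Rule 2 (pre-rhotic lowering): /i/ is a high vowel immediately before /r/, so it lowers to [e]. /aefiukodaipiirud/ → aefiukodaipierud.
Rule 3 (intervocalic voicing): /f/ is a voiceless obstruent between vowels /e/ and /i/, so it voices to [v]. /k/ is a voiceless obstruent between vowels /u/ and /o/, so it voices to [g]. /p/ is a voiceless obstruent between vowels /i/ and /i/, so it voices to [b]. /aefiukodaipierud/ → aeviugodaibierud.
Rule 4 (intervocalic spirantization): /d/ is a stop between vowels /o/ and /a/, so it spirantizes to the fricative [z]. /b/ is a stop between vowels /i/ and /i/, so it spirantizes to the fricative [v]. /aeviugodaibierud/ → aeviugozaivierud.
Rule 5 (final devoicing): /d/ is a voiced stop in word-final position, so it devoices to [t]. /aeviugozaivierud/ → aeviugozaivierut.

aeviugozaivierut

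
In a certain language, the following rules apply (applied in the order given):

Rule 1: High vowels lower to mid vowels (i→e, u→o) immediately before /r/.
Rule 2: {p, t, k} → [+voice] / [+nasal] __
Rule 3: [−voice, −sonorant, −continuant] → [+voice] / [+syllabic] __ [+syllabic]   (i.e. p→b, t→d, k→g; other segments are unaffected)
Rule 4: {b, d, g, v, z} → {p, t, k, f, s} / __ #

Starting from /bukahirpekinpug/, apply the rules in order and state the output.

bugaherpeginbuk

Rule 1 (pre-rhotic lowering): /i/ is a high vowel immediately before /r/, so it lowers to [e]. /bukahirpekinpug/ → bukaherpekinpug.
Rule 2 (post-nasal voicing): /p/ is a voiceless stop immediately after the nasal /n/, so it voices to [b]. /bukaherpekinpug/ → bukaherpekinbug.
Rule 3 (intervocalic voicing): /k/ is a voiceless stop between vowels /u/ and /a/, so it voices to [g]. /k/ is a voiceless stop between vowels /e/ and /i/, so it voices to [g]. /bukaherpekinbug/ → bugaherpeginbug.
Rule 4 (final devoicing): /g/ is a voiced obstruent in word-final position, so it devoices to [k]. /bugaherpeginbug/ → bugaherpeginbuk.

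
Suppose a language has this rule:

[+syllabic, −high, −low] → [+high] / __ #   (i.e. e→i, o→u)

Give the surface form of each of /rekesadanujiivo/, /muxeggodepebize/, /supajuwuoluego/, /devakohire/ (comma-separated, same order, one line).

rekesadanujiivu, muxeggodepebizi, supajuwuoluegu, devakohiri

/rekesadanujiivo/: /o/ is a mid vowel in word-final position, so it raises to [u]. → [rekesadanujiivu].
/muxeggodepebize/: /e/ is a mid vowel in word-final position, so it raises to [i]. → [muxeggodepebizi].
/supajuwuoluego/: /o/ is a mid vowel in word-final position, so it raises to [u]. → [supajuwuoluegu].
/devakohire/: /e/ is a mid vowel in word-final position, so it raises to [i]. → [devakohiri].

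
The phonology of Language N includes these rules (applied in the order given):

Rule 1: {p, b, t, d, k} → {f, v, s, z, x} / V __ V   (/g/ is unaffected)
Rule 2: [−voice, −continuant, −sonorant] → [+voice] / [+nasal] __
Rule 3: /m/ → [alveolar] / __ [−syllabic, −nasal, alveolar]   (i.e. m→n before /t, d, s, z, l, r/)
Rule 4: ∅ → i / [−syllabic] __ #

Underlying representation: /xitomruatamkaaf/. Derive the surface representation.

Rule 1 (intervocalic spirantization): /t/ is a stop between vowels /i/ and /o/, so it spirantizes to the fricative [s]. /t/ is a stop between vowels /a/ and /a/, so it spirantizes to the fricative [s]. /xitomruatamkaaf/ → xisomruasamkaaf.
Rule 2 (post-nasal voicing): /k/ is a voiceless stop immediately after the nasal /m/, so it voices to [g]. /xisomruasamkaaf/ → xisomruasamgaaf.
Rule 3 (nasal place assimilation): /m/ precedes the alveolar consonant /r/, so it assimilates in place to [n]. /xisomruasamgaaf/ → xisonruasamgaaf.
Rule 4 (final i-epenthesis): the form ends in the consonant /f/, so [i] is inserted word-finally. /xisonruasamgaaf/ → xisonruasamgaafi.

xisonruasamgaafi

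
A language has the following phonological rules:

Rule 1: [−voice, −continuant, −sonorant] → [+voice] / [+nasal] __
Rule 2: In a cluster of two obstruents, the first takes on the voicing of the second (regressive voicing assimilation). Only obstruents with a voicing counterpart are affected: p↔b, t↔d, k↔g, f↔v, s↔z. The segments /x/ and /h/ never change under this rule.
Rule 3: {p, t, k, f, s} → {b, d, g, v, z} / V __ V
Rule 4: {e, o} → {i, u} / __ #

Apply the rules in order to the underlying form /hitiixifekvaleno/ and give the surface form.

Rule 1 (post-nasal voicing): no segment meets the environment; /hitiixifekvaleno/ is unchanged.
Rule 2 (regressive voicing assimilation): /k/ precedes the voiced obstruent /v/, so it voices to [g] by assimilation. /hitiixifekvaleno/ → hitiixifegvaleno.
Rule 3 (intervocalic voicing): /t/ is a voiceless obstruent between vowels /i/ and /i/, so it voices to [d]. /f/ is a voiceless obstruent between vowels /i/ and /e/, so it voices to [v]. /hitiixifegvaleno/ → hidiixivegvaleno.
Rule 4 (final vowel raising): /o/ is a mid vowel in word-final position, so it raises to [u]. /hidiixivegvaleno/ → hidiixivegvalenu.

hidiixivegvalenu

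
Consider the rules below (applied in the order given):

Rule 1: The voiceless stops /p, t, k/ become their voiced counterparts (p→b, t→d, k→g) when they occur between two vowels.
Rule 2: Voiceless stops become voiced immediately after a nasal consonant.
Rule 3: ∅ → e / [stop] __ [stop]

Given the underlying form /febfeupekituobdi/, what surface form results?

febfeubegiduobedi

Rule 1 (intervocalic voicing): /p/ is a voiceless stop between vowels /u/ and /e/, so it voices to [b]. /k/ is a voiceless stop between vowels /e/ and /i/, so it voices to [g]. /t/ is a voiceless stop between vowels /i/ and /u/, so it voices to [d]. /febfeupekituobdi/ → febfeubegiduobdi.
Rule 2 (post-nasal voicing): no segment meets the environment; /febfeubegiduobdi/ is unchanged.
Rule 3 (stop-cluster e-epenthesis): /b/ and /d/ form a stop–stop cluster, so [e] is inserted between them. /febfeubegiduobdi/ → febfeubegiduobedi.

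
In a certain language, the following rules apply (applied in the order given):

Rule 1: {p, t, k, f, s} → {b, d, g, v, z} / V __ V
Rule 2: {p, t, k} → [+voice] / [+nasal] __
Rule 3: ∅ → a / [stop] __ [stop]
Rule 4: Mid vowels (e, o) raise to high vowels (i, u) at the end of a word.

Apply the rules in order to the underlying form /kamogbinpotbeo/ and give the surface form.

Rule 1 (intervocalic voicing): no segment meets the environment; /kamogbinpotbeo/ is unchanged.
Rule 2 (post-nasal voicing): /p/ is a voiceless stop immediately after the nasal /n/, so it voices to [b]. /kamogbinpotbeo/ → kamogbinbotbeo.
Rule 3 (stop-cluster a-epenthesis): /g/ and /b/ form a stop–stop cluster, so [a] is inserted between them. /t/ and /b/ form a stop–stop cluster, so [a] is inserted between them. /kamogbinbotbeo/ → kamogabinbotabeo.
Rule 4 (final vowel raising): /o/ is a mid vowel in word-final position, so it raises to [u]. /kamogabinbotabeo/ → kamogabinbotabeu.

kamogabinbotabeu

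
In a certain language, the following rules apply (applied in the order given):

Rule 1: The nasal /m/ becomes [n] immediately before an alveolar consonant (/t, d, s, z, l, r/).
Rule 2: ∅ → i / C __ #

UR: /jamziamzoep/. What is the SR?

Rule 1 (nasal place assimilation): /m/ precedes the alveolar consonant /z/, so it assimilates in place to [n]. /m/ precedes the alveolar consonant /z/, so it assimilates in place to [n]. /jamziamzoep/ → janzianzoep.
Rule 2 (final i-epenthesis): the form ends in the consonant /p/, so [i] is inserted word-finally. /janzianzoep/ → janzianzoepi.

janzianzoepi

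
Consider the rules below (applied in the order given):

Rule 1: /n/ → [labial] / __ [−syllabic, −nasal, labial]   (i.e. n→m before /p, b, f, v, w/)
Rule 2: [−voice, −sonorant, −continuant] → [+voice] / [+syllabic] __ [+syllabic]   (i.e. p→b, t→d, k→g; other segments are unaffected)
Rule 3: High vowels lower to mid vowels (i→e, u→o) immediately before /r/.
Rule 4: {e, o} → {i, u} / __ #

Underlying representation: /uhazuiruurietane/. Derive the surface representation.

Rule 1 (nasal place assimilation): no segment meets the environment; /uhazuiruurietane/ is unchanged.
Rule 2 (intervocalic voicing): /t/ is a voiceless stop between vowels /e/ and /a/, so it voices to [d]. /uhazuiruurietane/ → uhazuiruuriedane.
Rule 3 (pre-rhotic lowering): /i/ is a high vowel immediately before /r/, so it lowers to [e]. /u/ is a high vowel immediately before /r/, so it lowers to [o]. /uhazuiruuriedane/ → uhazueruoriedane.
Rule 4 (final vowel raising): /e/ is a mid vowel in word-final position, so it raises to [i]. /uhazueruoriedane/ → uhazueruoriedani.

uhazueruoriedani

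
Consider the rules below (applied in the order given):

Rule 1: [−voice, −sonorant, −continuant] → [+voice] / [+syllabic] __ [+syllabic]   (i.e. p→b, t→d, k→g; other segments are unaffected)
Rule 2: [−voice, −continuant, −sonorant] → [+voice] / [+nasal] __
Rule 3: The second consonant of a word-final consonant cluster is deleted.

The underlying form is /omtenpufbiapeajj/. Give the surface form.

Rule 1 (intervocalic voicing): /p/ is a voiceless stop between vowels /a/ and /e/, so it voices to [b]. /omtenpufbiapeajj/ → omtenpufbiabeajj.
Rule 2 (post-nasal voicing): /t/ is a voiceless stop immediately after the nasal /m/, so it voices to [d]. /p/ is a voiceless stop immediately after the nasal /n/, so it voices to [b]. /omtenpufbiabeajj/ → omdenbufbiabeajj.
Rule 3 (final cluster simplification): /j/ is the second consonant of a word-final cluster /jj/, so it deletes. /omdenbufbiabeajj/ → omdenbufbiabeaj.

omdenbufbiabeaj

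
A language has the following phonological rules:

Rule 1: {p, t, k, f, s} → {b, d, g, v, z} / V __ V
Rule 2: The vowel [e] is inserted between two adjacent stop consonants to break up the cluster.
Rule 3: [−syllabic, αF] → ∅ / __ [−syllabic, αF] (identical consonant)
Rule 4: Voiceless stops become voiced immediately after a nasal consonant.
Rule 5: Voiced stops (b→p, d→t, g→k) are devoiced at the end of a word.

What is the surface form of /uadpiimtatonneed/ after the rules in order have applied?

uadepiimdadoneet

Rule 1 (intervocalic voicing): /t/ is a voiceless obstruent between vowels /a/ and /o/, so it voices to [d]. /uadpiimtatonneed/ → uadpiimtadonneed.
Rule 2 (stop-cluster e-epenthesis): /d/ and /p/ form a stop–stop cluster, so [e] is inserted between them. /uadpiimtadonneed/ → uadepiimtadonneed.
Rule 3 (degemination): /nn/ is a geminate; the first /n/ deletes. /uadepiimtadonneed/ → uadepiimtadoneed.
Rule 4 (post-nasal voicing): /t/ is a voiceless stop immediately after the nasal /m/, so it voices to [d]. /uadepiimtadoneed/ → uadepiimdadoneed.
Rule 5 (final devoicing): /d/ is a voiced stop in word-final position, so it devoices to [t]. /uadepiimdadoneed/ → uadepiimdadoneet.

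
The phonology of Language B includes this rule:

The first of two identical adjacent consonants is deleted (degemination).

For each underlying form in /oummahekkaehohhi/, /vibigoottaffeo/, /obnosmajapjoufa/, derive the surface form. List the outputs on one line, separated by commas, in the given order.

/oummahekkaehohhi/: /mm/ is a geminate; the first /m/ deletes. /kk/ is a geminate; the first /k/ deletes. /hh/ is a geminate; the first /h/ deletes. → [oumahekaehohi].
/vibigoottaffeo/: /tt/ is a geminate; the first /t/ deletes. /ff/ is a geminate; the first /f/ deletes. → [vibigootafeo].
/obnosmajapjoufa/: the rule's environment is not met; surfaces unchanged as [obnosmajapjoufa].

oumahekaehohi, vibigootafeo, obnosmajapjoufa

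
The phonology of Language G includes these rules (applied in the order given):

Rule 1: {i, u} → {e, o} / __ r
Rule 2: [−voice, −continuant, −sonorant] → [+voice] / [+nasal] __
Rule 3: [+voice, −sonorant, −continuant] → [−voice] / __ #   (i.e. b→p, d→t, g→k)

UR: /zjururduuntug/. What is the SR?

Rule 1 (pre-rhotic lowering): /u/ is a high vowel immediately before /r/, so it lowers to [o]. /u/ is a high vowel immediately before /r/, so it lowers to [o]. /zjururduuntug/ → zjororduuntug.
Rule 2 (post-nasal voicing): /t/ is a voiceless stop immediately after the nasal /n/, so it voices to [d]. /zjororduuntug/ → zjororduundug.
Rule 3 (final devoicing): /g/ is a voiced stop in word-final position, so it devoices to [k]. /zjororduundug/ → zjororduunduk.

zjororduunduk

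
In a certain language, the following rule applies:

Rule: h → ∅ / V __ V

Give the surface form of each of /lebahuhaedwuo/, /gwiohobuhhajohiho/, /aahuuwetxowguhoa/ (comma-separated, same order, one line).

/lebahuhaedwuo/: /h/ occurs between vowels /a/ and /u/, so it deletes. /h/ occurs between vowels /u/ and /a/, so it deletes. → [lebauaedwuo].
/gwiohobuhhajohiho/: /h/ occurs between vowels /o/ and /o/, so it deletes. /h/ occurs between vowels /o/ and /i/, so it deletes. /h/ occurs between vowels /i/ and /o/, so it deletes. → [gwioobuhhajoio].
/aahuuwetxowguhoa/: /h/ occurs between vowels /a/ and /u/, so it deletes. /h/ occurs between vowels /u/ and /o/, so it deletes. → [aauuwetxowguoa].

lebauaedwuo, gwioobuhhajoio, aauuwetxowguoa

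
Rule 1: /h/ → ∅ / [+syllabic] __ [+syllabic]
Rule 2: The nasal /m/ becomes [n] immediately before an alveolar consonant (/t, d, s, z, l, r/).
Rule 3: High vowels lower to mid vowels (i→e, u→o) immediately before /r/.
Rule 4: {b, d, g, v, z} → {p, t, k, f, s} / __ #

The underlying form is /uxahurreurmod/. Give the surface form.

Rule 1 (intervocalic h-deletion): /h/ occurs between vowels /a/ and /u/, so it deletes. /uxahurreurmod/ → uxaurreurmod.
Rule 2 (nasal place assimilation): no segment meets the environment; /uxaurreurmod/ is unchanged.
Rule 3 (pre-rhotic lowering): /u/ is a high vowel immediately before /r/, so it lowers to [o]. /u/ is a high vowel immediately before /r/, so it lowers to [o]. /uxaurreurmod/ → uxaorreormod.
Rule 4 (final devoicing): /d/ is a voiced obstruent in word-final position, so it devoices to [t]. /uxaorreormod/ → uxaorreormot.

uxaorreormot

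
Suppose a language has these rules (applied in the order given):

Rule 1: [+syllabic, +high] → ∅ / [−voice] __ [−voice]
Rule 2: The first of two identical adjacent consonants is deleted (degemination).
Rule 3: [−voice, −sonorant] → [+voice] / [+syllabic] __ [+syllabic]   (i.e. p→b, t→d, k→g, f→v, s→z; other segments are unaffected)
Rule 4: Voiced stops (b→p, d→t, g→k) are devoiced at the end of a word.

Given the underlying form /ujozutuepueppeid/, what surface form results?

ujozuduebuebeit

Rule 1 (high vowel syncope): no segment meets the environment; /ujozutuepueppeid/ is unchanged.
Rule 2 (degemination): /pp/ is a geminate; the first /p/ deletes. /ujozutuepueppeid/ → ujozutuepuepeid.
Rule 3 (intervocalic voicing): /t/ is a voiceless obstruent between vowels /u/ and /u/, so it voices to [d]. /p/ is a voiceless obstruent between vowels /e/ and /u/, so it voices to [b]. /p/ is a voiceless obstruent between vowels /e/ and /e/, so it voices to [b]. /ujozutuepuepeid/ → ujozuduebuebeid.
Rule 4 (final devoicing): /d/ is a voiced stop in word-final position, so it devoices to [t]. /ujozuduebuebeid/ → ujozuduebuebeit.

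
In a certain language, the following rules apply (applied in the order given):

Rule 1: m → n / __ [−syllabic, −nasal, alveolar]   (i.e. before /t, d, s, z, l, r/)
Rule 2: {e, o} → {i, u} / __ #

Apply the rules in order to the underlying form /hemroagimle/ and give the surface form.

Rule 1 (nasal place assimilation): /m/ precedes the alveolar consonant /r/, so it assimilates in place to [n]. /m/ precedes the alveolar consonant /l/, so it assimilates in place to [n]. /hemroagimle/ → henroaginle.
Rule 2 (final vowel raising): /e/ is a mid vowel in word-final position, so it raises to [i]. /henroaginle/ → henroaginli.

henroaginli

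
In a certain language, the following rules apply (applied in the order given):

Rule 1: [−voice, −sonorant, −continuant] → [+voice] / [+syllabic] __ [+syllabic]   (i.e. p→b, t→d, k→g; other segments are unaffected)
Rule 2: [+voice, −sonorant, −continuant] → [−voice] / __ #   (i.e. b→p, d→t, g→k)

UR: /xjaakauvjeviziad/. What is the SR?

xjaagauvjeviziat

Rule 1 (intervocalic voicing): /k/ is a voiceless stop between vowels /a/ and /a/, so it voices to [g]. /xjaakauvjeviziad/ → xjaagauvjeviziad.
Rule 2 (final devoicing): /d/ is a voiced stop in word-final position, so it devoices to [t]. /xjaagauvjeviziad/ → xjaagauvjeviziat.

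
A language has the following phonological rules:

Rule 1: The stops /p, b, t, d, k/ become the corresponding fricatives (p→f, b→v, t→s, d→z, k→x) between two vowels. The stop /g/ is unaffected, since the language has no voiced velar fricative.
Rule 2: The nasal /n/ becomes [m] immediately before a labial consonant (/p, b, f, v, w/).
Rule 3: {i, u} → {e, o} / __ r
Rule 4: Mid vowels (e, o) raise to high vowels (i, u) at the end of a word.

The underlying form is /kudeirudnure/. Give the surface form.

kuzeerudnori

Rule 1 (intervocalic spirantization): /d/ is a stop between vowels /u/ and /e/, so it spirantizes to the fricative [z]. /kudeirudnure/ → kuzeirudnure.
Rule 2 (nasal place assimilation): no segment meets the environment; /kuzeirudnure/ is unchanged.
Rule 3 (pre-rhotic lowering): /i/ is a high vowel immediately before /r/, so it lowers to [e]. /u/ is a high vowel immediately before /r/, so it lowers to [o]. /kuzeirudnure/ → kuzeerudnore.
Rule 4 (final vowel raising): /e/ is a mid vowel in word-final position, so it raises to [i]. /kuzeerudnore/ → kuzeerudnori.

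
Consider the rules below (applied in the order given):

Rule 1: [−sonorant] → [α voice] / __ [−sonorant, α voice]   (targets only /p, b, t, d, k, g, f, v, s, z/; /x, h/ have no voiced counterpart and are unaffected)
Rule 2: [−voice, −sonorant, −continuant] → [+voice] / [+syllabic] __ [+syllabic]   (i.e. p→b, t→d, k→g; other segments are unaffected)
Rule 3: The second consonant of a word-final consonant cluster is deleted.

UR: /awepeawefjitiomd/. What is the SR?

Rule 1 (regressive voicing assimilation): no segment meets the environment; /awepeawefjitiomd/ is unchanged.
Rule 2 (intervocalic voicing): /p/ is a voiceless stop between vowels /e/ and /e/, so it voices to [b]. /t/ is a voiceless stop between vowels /i/ and /i/, so it voices to [d]. /awepeawefjitiomd/ → awebeawefjidiomd.
Rule 3 (final cluster simplification): /d/ is the second consonant of a word-final cluster /md/, so it deletes. /awebeawefjidiomd/ → awebeawefjidiom.

awebeawefjidiom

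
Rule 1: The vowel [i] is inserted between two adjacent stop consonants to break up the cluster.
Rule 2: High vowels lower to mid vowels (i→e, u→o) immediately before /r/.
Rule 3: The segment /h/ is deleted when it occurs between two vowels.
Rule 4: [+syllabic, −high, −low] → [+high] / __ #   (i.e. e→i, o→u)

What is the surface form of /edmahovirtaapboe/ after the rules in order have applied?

Rule 1 (stop-cluster i-epenthesis): /p/ and /b/ form a stop–stop cluster, so [i] is inserted between them. /edmahovirtaapboe/ → edmahovirtaapiboe.
Rule 2 (pre-rhotic lowering): /i/ is a high vowel immediately before /r/, so it lowers to [e]. /edmahovirtaapiboe/ → edmahovertaapiboe.
Rule 3 (intervocalic h-deletion): /h/ occurs between vowels /a/ and /o/, so it deletes. /edmahovertaapiboe/ → edmaovertaapiboe.
Rule 4 (final vowel raising): /e/ is a mid vowel in word-final position, so it raises to [i]. /edmaovertaapiboe/ → edmaovertaapiboi.

edmaovertaapiboi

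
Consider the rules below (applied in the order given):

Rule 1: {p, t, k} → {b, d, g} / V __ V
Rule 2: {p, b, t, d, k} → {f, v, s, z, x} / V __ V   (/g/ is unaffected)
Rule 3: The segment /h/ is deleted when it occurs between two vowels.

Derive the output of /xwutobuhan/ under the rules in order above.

xwuzovuan

Rule 1 (intervocalic voicing): /t/ is a voiceless stop between vowels /u/ and /o/, so it voices to [d]. /xwutobuhan/ → xwudobuhan.
Rule 2 (intervocalic spirantization): /d/ is a stop between vowels /u/ and /o/, so it spirantizes to the fricative [z]. /b/ is a stop between vowels /o/ and /u/, so it spirantizes to the fricative [v]. /xwudobuhan/ → xwuzovuhan.
Rule 3 (intervocalic h-deletion): /h/ occurs between vowels /u/ and /a/, so it deletes. /xwuzovuhan/ → xwuzovuan.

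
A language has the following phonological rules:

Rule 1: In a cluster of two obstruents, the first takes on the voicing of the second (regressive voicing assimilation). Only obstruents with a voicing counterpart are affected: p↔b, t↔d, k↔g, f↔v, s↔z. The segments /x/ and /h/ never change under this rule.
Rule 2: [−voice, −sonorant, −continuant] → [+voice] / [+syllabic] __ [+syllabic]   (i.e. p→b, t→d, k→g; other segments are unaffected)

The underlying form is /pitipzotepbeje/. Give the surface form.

Rule 1 (regressive voicing assimilation): /p/ precedes the voiced obstruent /z/, so it voices to [b] by assimilation. /p/ precedes the voiced obstruent /b/, so it voices to [b] by assimilation. /pitipzotepbeje/ → pitibzotebbeje.
Rule 2 (intervocalic voicing): /t/ is a voiceless stop between vowels /i/ and /i/, so it voices to [d]. /t/ is a voiceless stop between vowels /o/ and /e/, so it voices to [d]. /pitibzotebbeje/ → pidibzodebbeje.

pidibzodebbeje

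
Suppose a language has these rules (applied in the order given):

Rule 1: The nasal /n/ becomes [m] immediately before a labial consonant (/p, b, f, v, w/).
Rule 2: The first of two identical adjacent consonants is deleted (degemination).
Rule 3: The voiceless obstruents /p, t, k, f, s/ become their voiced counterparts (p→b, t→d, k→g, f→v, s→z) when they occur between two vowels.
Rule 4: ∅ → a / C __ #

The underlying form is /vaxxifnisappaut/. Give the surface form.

Rule 1 (nasal place assimilation): no segment meets the environment; /vaxxifnisappaut/ is unchanged.
Rule 2 (degemination): /xx/ is a geminate; the first /x/ deletes. /pp/ is a geminate; the first /p/ deletes. /vaxxifnisappaut/ → vaxifnisapaut.
Rule 3 (intervocalic voicing): /s/ is a voiceless obstruent between vowels /i/ and /a/, so it voices to [z]. /p/ is a voiceless obstruent between vowels /a/ and /a/, so it voices to [b]. /vaxifnisapaut/ → vaxifnizabaut.
Rule 4 (final a-epenthesis): the form ends in the consonant /t/, so [a] is inserted word-finally. /vaxifnizabaut/ → vaxifnizabauta.

vaxifnizabauta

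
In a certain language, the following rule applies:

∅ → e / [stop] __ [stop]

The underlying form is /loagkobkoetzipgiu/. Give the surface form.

/g/ and /k/ form a stop–stop cluster, so [e] is inserted between them.
/b/ and /k/ form a stop–stop cluster, so [e] is inserted between them.
/p/ and /g/ form a stop–stop cluster, so [e] is inserted between them.
Surface form: [loagekobekoetzipegiu].

loagekobekoetzipegiu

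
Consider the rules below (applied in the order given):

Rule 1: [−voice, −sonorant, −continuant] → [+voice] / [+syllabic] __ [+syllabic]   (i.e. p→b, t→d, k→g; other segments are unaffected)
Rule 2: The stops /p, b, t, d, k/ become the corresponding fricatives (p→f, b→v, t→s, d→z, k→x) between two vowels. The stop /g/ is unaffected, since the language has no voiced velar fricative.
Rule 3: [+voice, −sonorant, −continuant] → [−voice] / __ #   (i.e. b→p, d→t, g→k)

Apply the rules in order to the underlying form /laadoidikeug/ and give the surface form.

Rule 1 (intervocalic voicing): /k/ is a voiceless stop between vowels /i/ and /e/, so it voices to [g]. /laadoidikeug/ → laadoidigeug.
Rule 2 (intervocalic spirantization): /d/ is a stop between vowels /a/ and /o/, so it spirantizes to the fricative [z]. /d/ is a stop between vowels /i/ and /i/, so it spirantizes to the fricative [z]. /laadoidigeug/ → laazoizigeug.
Rule 3 (final devoicing): /g/ is a voiced stop in word-final position, so it devoices to [k]. /laazoizigeug/ → laazoizigeuk.

laazoizigeuk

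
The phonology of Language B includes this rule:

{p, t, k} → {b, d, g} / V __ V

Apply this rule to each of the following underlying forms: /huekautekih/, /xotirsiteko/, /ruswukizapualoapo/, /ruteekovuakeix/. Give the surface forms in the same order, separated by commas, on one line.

huegaudegih, xodirsidego, ruswugizabualoabo, rudeegovuageix

/huekautekih/: /k/ is a voiceless stop between vowels /e/ and /a/, so it voices to [g]. /t/ is a voiceless stop between vowels /u/ and /e/, so it voices to [d]. /k/ is a voiceless stop between vowels /e/ and /i/, so it voices to [g]. → [huegaudegih].
/xotirsiteko/: /t/ is a voiceless stop between vowels /o/ and /i/, so it voices to [d]. /t/ is a voiceless stop between vowels /i/ and /e/, so it voices to [d]. /k/ is a voiceless stop between vowels /e/ and /o/, so it voices to [g]. → [xodirsidego].
/ruswukizapualoapo/: /k/ is a voiceless stop between vowels /u/ and /i/, so it voices to [g]. /p/ is a voiceless stop between vowels /a/ and /u/, so it voices to [b]. /p/ is a voiceless stop between vowels /a/ and /o/, so it voices to [b]. → [ruswugizabualoabo].
/ruteekovuakeix/: /t/ is a voiceless stop between vowels /u/ and /e/, so it voices to [d]. /k/ is a voiceless stop between vowels /e/ and /o/, so it voices to [g]. /k/ is a voiceless stop between vowels /a/ and /e/, so it voices to [g]. → [rudeegovuageix].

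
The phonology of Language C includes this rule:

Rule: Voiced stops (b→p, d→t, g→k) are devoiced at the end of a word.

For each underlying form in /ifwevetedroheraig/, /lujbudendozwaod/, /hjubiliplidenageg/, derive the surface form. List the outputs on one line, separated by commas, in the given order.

ifwevetedroheraik, lujbudendozwaot, hjubiliplidenagek

/ifwevetedroheraig/: /g/ is a voiced stop in word-final position, so it devoices to [k]. → [ifwevetedroheraik].
/lujbudendozwaod/: /d/ is a voiced stop in word-final position, so it devoices to [t]. → [lujbudendozwaot].
/hjubiliplidenageg/: /g/ is a voiced stop in word-final position, so it devoices to [k]. → [hjubiliplidenagek].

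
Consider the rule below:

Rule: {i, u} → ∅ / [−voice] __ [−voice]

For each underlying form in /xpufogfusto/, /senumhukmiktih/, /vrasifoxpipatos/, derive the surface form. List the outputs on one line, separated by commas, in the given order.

xpfogfsto, senumhkmikth, vrasfoxppatos

/xpufogfusto/: /u/ is a high vowel flanked by voiceless consonants /p/ and /f/, so it deletes. /u/ is a high vowel flanked by voiceless consonants /f/ and /s/, so it deletes. → [xpfogfsto].
/senumhukmiktih/: /u/ is a high vowel flanked by voiceless consonants /h/ and /k/, so it deletes. /i/ is a high vowel flanked by voiceless consonants /t/ and /h/, so it deletes. → [senumhkmikth].
/vrasifoxpipatos/: /i/ is a high vowel flanked by voiceless consonants /s/ and /f/, so it deletes. /i/ is a high vowel flanked by voiceless consonants /p/ and /p/, so it deletes. → [vrasfoxppatos].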